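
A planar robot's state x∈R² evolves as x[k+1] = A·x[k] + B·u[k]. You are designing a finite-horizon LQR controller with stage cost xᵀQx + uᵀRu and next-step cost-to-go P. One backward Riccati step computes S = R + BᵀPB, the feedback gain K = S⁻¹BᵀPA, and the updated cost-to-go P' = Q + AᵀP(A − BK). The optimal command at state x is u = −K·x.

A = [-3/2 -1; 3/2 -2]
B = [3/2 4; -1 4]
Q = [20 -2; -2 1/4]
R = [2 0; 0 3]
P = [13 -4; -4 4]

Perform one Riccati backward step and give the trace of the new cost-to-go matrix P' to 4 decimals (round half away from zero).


BᵀP = [23.5000 -10.0000; 36.0000 0.0000]
S = R + BᵀPB = [2 0; 0 3] + [45.2500 54.0000; 54.0000 144.0000] = [47.2500 54.0000; 54.0000 147.0000]
BᵀPA = [-50.2500 -3.5000; -54.0000 -36.0000]
K = S⁻¹·BᵀPA = [-1.1094 0.3547; 0.0402 -0.3752]
A−BK = [0.0034 -0.0313; 0.2298 -0.1444]
AᵀP(A−BK) = [2.6717 -0.9358; -0.9358 0.7340]
P' = Q + AᵀP(A−BK) = [22.6717 -2.9358; -2.9358 0.9840]
tr(P') = 23.6557

23.6557


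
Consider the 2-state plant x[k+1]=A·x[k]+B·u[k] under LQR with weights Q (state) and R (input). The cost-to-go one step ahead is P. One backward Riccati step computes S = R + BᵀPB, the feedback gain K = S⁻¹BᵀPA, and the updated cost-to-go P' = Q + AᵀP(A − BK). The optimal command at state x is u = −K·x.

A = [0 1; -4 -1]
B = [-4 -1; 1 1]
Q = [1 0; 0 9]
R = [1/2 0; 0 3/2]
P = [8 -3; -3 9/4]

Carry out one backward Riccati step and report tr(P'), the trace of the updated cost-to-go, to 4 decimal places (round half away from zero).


21.4823

BᵀP = [-35.0000 14.2500; -11.0000 5.2500]
S = R + BᵀPB = [1/2 0; 0 3/2] + [154.2500 49.2500; 49.2500 16.2500] = [154.7500 49.2500; 49.2500 17.7500]
BᵀPA = [-57.0000 -49.2500; -21.0000 -16.2500]
K = S⁻¹·BᵀPA = [0.0700 -0.2300; -1.3774 -0.2774]
A−BK = [-1.0973 -0.1973; -2.6926 -0.4926]
AᵀP(A−BK) = [11.0661 2.0661; 2.0661 0.4161]
P' = Q + AᵀP(A−BK) = [12.0661 2.0661; 2.0661 9.4161]
tr(P') = 21.4823


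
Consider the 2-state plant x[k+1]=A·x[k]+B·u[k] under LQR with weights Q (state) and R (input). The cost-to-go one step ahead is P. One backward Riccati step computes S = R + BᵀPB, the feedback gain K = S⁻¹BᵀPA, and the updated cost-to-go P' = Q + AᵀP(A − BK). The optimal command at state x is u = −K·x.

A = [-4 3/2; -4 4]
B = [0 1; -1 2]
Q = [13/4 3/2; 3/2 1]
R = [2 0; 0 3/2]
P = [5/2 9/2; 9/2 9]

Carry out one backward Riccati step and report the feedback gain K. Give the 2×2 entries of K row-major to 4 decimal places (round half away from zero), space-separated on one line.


BᵀP = [-4.5000 -9.0000; 11.5000 22.5000]
S = R + BᵀPB = [2 0; 0 3/2] + [9.0000 -22.5000; -22.5000 56.5000] = [11.0000 -22.5000; -22.5000 58.0000]
BᵀPA = [54.0000 -42.7500; -136.0000 107.2500]
K = S⁻¹·BᵀPA = [0.5465 -0.5038; -2.1328 1.6537]
A−BK = [-1.8672 -0.1537; 0.8121 0.1888]
AᵀP(A−BK) = [8.4250 -5.8918; -5.8918 4.7284]
P' = Q + AᵀP(A−BK) = [11.6750 -4.3918; -4.3918 5.7284]
tr(P') = 17.4035

0.5465 -0.5038 -2.1328 1.6537


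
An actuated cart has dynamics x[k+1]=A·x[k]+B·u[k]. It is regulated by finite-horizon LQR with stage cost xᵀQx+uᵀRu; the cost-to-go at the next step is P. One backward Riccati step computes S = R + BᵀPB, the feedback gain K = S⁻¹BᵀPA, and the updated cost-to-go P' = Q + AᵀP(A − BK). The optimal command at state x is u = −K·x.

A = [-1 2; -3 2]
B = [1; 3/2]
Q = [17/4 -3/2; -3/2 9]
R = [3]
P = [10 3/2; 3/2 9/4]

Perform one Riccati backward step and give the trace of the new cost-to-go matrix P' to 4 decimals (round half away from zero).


BᵀP = [12.2500 4.8750]
S = R + BᵀPB = [3] + [19.5625] = [22.5625]
BᵀPA = [-26.8750 34.2500]
K = S⁻¹·BᵀPA = [-1.1911 1.5180]
A−BK = [0.1911 0.4820; -1.2133 -0.2770]
AᵀP(A−BK) = [7.2382 -4.7036; -4.7036 9.0083]
P' = Q + AᵀP(A−BK) = [11.4882 -6.2036; -6.2036 18.0083]
tr(P') = 29.4965

29.4965


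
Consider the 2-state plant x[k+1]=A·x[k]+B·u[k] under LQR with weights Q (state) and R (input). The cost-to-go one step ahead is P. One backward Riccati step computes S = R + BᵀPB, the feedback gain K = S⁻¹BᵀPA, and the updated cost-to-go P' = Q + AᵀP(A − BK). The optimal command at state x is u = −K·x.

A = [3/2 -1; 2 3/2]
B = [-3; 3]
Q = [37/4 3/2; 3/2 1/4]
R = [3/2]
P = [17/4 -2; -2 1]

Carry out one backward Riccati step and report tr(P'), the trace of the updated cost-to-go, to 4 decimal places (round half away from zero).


BᵀP = [-18.7500 9.0000]
S = R + BᵀPB = [3/2] + [83.2500] = [84.7500]
BᵀPA = [-10.1250 32.2500]
K = S⁻¹·BᵀPA = [-0.1195 0.3805]
A−BK = [1.1416 0.1416; 2.3584 0.3584]
AᵀP(A−BK) = [0.3529 -0.0221; -0.0221 0.2279]
P' = Q + AᵀP(A−BK) = [9.6029 1.4779; 1.4779 0.4779]
tr(P') = 10.0808

10.0808


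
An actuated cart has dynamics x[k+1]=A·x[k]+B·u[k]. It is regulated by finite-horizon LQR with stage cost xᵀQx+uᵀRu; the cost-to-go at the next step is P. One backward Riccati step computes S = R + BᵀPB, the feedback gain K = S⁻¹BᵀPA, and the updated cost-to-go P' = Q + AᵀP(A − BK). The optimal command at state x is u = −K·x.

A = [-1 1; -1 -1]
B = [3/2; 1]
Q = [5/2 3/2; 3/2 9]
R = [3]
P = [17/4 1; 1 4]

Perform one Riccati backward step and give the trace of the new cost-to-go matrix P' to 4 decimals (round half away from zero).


19.3466

BᵀP = [7.3750 5.5000]
S = R + BᵀPB = [3] + [16.5625] = [19.5625]
BᵀPA = [-12.8750 1.8750]
K = S⁻¹·BᵀPA = [-0.6581 0.0958]
A−BK = [-0.0128 0.8562; -0.3419 -1.0958]
AᵀP(A−BK) = [1.7764 0.9840; 0.9840 6.0703]
P' = Q + AᵀP(A−BK) = [4.2764 2.4840; 2.4840 15.0703]
tr(P') = 19.3466


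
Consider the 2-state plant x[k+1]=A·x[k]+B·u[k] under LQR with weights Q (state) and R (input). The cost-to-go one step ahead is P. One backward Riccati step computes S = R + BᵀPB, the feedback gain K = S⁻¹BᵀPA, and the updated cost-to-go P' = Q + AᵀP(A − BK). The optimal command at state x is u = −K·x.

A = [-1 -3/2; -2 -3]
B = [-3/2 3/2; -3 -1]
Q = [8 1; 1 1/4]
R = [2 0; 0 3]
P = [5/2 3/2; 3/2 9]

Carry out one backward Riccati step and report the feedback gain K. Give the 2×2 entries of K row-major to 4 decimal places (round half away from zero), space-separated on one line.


BᵀP = [-8.2500 -29.2500; 2.2500 -6.7500]
S = R + BᵀPB = [2 0; 0 3] + [100.1250 16.8750; 16.8750 10.1250] = [102.1250 16.8750; 16.8750 13.1250]
BᵀPA = [66.7500 100.1250; 11.2500 16.8750]
K = S⁻¹·BᵀPA = [0.6501 0.9751; 0.0213 0.0320]
A−BK = [-0.0568 -0.0853; -0.0284 -0.0426]
AᵀP(A−BK) = [0.8668 1.3002; 1.3002 1.9503]
P' = Q + AᵀP(A−BK) = [8.8668 2.3002; 2.3002 2.2003]
tr(P') = 11.0671

0.6501 0.9751 0.0213 0.0320


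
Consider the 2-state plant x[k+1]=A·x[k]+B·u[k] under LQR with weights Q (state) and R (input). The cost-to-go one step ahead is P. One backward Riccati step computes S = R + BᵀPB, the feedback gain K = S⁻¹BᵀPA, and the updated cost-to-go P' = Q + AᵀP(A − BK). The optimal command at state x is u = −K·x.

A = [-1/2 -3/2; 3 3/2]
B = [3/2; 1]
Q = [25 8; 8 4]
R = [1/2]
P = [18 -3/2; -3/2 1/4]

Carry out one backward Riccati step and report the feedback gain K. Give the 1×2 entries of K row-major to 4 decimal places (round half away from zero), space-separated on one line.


-0.5102 -1.1224

BᵀP = [25.5000 -2.0000]
S = R + BᵀPB = [1/2] + [36.2500] = [36.7500]
BᵀPA = [-18.7500 -41.2500]
K = S⁻¹·BᵀPA = [-0.5102 -1.1224]
A−BK = [0.2653 0.1837; 3.5102 2.6224]
AᵀP(A−BK) = [1.6837 1.4541; 1.4541 1.5115]
P' = Q + AᵀP(A−BK) = [26.6837 9.4541; 9.4541 5.5115]
tr(P') = 32.1952


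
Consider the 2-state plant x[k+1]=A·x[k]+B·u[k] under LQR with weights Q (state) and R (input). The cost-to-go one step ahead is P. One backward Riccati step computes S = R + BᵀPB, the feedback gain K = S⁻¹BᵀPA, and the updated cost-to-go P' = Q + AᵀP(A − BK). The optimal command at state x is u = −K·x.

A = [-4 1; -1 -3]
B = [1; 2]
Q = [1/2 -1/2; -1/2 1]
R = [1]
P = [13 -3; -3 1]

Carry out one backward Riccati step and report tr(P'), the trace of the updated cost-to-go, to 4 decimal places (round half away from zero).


88.3333

BᵀP = [7.0000 -1.0000]
S = R + BᵀPB = [1] + [5.0000] = [6.0000]
BᵀPA = [-27.0000 10.0000]
K = S⁻¹·BᵀPA = [-4.5000 1.6667]
A−BK = [0.5000 -0.6667; 8.0000 -6.3333]
AᵀP(A−BK) = [63.5000 -37.0000; -37.0000 23.3333]
P' = Q + AᵀP(A−BK) = [64.0000 -37.5000; -37.5000 24.3333]
tr(P') = 88.3333


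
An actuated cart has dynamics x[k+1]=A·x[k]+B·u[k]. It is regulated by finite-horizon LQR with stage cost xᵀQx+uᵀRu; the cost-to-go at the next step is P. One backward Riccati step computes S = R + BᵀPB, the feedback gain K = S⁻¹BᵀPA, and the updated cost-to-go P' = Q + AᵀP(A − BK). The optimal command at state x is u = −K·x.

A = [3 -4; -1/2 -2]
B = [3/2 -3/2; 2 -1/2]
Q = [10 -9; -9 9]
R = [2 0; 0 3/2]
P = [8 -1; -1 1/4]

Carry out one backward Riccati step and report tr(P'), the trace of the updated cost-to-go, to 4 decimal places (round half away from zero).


BᵀP = [10.0000 -1.0000; -11.5000 1.3750]
S = R + BᵀPB = [2 0; 0 3/2] + [13.0000 -14.5000; -14.5000 16.5625] = [15.0000 -14.5000; -14.5000 18.0625]
BᵀPA = [30.5000 -38.0000; -35.1875 43.2500]
K = S⁻¹·BᵀPA = [0.6704 -0.9763; -1.4099 1.6107]
A−BK = [-0.1205 -0.1195; -2.5458 0.7580]
AᵀP(A−BK) = [5.0036 -5.2956; -5.2956 6.2369]
P' = Q + AᵀP(A−BK) = [15.0036 -14.2956; -14.2956 15.2369]
tr(P') = 30.2405

30.2405


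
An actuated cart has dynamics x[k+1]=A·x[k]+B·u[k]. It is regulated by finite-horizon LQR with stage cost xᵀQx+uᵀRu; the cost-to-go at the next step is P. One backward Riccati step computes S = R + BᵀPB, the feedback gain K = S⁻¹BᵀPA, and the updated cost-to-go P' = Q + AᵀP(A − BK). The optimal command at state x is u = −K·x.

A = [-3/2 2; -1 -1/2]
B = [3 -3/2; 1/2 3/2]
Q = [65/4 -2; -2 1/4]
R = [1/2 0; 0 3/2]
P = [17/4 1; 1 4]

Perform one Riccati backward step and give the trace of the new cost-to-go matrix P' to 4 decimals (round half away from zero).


17.3765

BᵀP = [13.2500 5.0000; -4.8750 4.5000]
S = R + BᵀPB = [1/2 0; 0 3/2] + [42.2500 -12.3750; -12.3750 14.0625] = [42.7500 -12.3750; -12.3750 15.5625]
BᵀPA = [-24.8750 24.0000; 2.8125 -12.0000]
K = S⁻¹·BᵀPA = [-0.6879 0.4393; -0.3663 -0.4217]
A−BK = [0.0143 0.0494; -0.1066 -0.0870]
AᵀP(A−BK) = [0.4811 0.1142; 0.1142 0.3954]
P' = Q + AᵀP(A−BK) = [16.7311 -1.8858; -1.8858 0.6454]
tr(P') = 17.3765


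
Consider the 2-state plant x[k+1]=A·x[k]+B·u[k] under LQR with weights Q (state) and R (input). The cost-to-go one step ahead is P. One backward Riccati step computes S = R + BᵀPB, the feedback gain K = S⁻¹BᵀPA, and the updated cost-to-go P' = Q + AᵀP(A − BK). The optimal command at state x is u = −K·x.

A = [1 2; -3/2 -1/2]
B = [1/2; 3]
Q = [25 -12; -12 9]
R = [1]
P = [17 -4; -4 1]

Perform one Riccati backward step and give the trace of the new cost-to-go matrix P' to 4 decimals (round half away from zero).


105.3889

BᵀP = [-3.5000 1.0000]
S = R + BᵀPB = [1] + [1.2500] = [2.2500]
BᵀPA = [-5.0000 -7.5000]
K = S⁻¹·BᵀPA = [-2.2222 -3.3333]
A−BK = [2.1111 3.6667; 5.1667 9.5000]
AᵀP(A−BK) = [20.1389 32.0833; 32.0833 51.2500]
P' = Q + AᵀP(A−BK) = [45.1389 20.0833; 20.0833 60.2500]
tr(P') = 105.3889


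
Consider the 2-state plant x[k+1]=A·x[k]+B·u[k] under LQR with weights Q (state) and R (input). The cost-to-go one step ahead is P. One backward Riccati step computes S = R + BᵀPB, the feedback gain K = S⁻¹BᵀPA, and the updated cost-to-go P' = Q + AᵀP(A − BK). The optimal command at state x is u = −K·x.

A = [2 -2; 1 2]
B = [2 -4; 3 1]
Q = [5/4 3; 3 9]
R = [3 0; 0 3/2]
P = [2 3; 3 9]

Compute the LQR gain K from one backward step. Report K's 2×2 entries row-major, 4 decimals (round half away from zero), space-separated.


BᵀP = [13.0000 33.0000; -5.0000 -3.0000]
S = R + BᵀPB = [3 0; 0 3/2] + [125.0000 -19.0000; -19.0000 17.0000] = [128.0000 -19.0000; -19.0000 18.5000]
BᵀPA = [59.0000 40.0000; -13.0000 4.0000]
K = S⁻¹·BᵀPA = [0.4208 0.4066; -0.2706 0.6338]
A−BK = [0.0762 -0.2780; 0.0082 0.1465]
AᵀP(A−BK) = [0.6570 0.2511; 0.2511 1.2018]
P' = Q + AᵀP(A−BK) = [1.9070 3.2511; 3.2511 10.2018]
tr(P') = 12.1087

0.4208 0.4066 -0.2706 0.6338


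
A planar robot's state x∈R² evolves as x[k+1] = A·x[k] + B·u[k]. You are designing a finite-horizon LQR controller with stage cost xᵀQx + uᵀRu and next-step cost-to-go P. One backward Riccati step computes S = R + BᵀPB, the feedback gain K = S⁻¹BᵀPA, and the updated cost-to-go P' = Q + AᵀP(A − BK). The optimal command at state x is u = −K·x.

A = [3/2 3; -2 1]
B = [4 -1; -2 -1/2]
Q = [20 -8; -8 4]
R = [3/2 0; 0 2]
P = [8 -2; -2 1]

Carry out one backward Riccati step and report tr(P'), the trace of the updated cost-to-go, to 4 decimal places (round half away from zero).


BᵀP = [36.0000 -10.0000; -7.0000 1.5000]
S = R + BᵀPB = [3/2 0; 0 2] + [164.0000 -31.0000; -31.0000 6.2500] = [165.5000 -31.0000; -31.0000 8.2500]
BᵀPA = [74.0000 98.0000; -13.5000 -19.5000]
K = S⁻¹·BᵀPA = [0.4748 0.5045; 0.1478 -0.4680]
A−BK = [-0.2515 0.5141; -0.9765 1.7750]
AᵀP(A−BK) = [0.8590 -0.6498; -0.6498 2.4346]
P' = Q + AᵀP(A−BK) = [20.8590 -8.6498; -8.6498 6.4346]
tr(P') = 27.2937

27.2937


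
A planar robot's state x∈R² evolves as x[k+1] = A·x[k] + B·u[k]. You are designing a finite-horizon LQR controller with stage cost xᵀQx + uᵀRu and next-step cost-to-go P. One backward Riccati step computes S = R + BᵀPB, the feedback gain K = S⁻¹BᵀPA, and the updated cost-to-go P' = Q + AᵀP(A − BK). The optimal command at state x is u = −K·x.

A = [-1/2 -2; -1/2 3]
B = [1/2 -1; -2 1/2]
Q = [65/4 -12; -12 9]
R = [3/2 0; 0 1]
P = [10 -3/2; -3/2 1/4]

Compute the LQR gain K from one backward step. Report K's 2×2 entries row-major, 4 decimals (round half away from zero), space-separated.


-0.1167 -0.7899 0.2831 1.5572

BᵀP = [8.0000 -1.2500; -10.7500 1.6250]
S = R + BᵀPB = [3/2 0; 0 1] + [6.5000 -8.6250; -8.6250 11.5625] = [8.0000 -8.6250; -8.6250 12.5625]
BᵀPA = [-3.3750 -19.7500; 4.5625 26.3750]
K = S⁻¹·BᵀPA = [-0.1167 -0.7899; 0.2831 1.5572]
A−BK = [-0.1586 -0.0479; -0.8749 0.6415]
AᵀP(A−BK) = [0.1272 0.6044; 0.6044 3.5787]
P' = Q + AᵀP(A−BK) = [16.3772 -11.3956; -11.3956 12.5787]
tr(P') = 28.9559


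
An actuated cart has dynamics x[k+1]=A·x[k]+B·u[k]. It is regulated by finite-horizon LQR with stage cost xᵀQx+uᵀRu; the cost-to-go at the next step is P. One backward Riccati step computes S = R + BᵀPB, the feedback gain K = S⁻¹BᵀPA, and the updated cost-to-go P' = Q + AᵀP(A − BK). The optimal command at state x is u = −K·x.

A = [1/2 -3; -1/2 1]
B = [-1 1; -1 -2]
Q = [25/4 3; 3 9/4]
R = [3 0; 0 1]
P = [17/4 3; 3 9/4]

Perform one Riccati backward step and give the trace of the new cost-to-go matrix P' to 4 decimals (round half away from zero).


BᵀP = [-7.2500 -5.2500; -1.7500 -1.5000]
S = R + BᵀPB = [3 0; 0 1] + [12.5000 3.2500; 3.2500 1.2500] = [15.5000 3.2500; 3.2500 2.2500]
BᵀPA = [-1.0000 16.5000; -0.1250 3.7500]
K = S⁻¹·BᵀPA = [-0.0758 1.0257; 0.0540 0.1851]
A−BK = [0.3702 -2.1594; -0.4679 2.3959]
AᵀP(A−BK) = [0.0559 -0.4512; -0.4512 4.8817]
P' = Q + AᵀP(A−BK) = [6.3059 2.5488; 2.5488 7.1317]
tr(P') = 13.4377

13.4377


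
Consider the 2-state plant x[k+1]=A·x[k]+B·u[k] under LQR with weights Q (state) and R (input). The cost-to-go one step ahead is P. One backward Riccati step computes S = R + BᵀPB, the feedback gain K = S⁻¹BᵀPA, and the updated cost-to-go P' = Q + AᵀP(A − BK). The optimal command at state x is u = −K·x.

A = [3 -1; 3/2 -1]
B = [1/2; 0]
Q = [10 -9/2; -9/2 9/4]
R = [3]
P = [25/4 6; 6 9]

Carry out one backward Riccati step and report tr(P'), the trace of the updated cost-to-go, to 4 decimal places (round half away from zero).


119.5822

BᵀP = [3.1250 3.0000]
S = R + BᵀPB = [3] + [1.5625] = [4.5625]
BᵀPA = [13.8750 -6.1250]
K = S⁻¹·BᵀPA = [3.0411 -1.3425]
A−BK = [1.4795 -0.3288; 1.5000 -1.0000]
AᵀP(A−BK) = [88.3048 -40.6233; -40.6233 19.0274]
P' = Q + AᵀP(A−BK) = [98.3048 -45.1233; -45.1233 21.2774]
tr(P') = 119.5822


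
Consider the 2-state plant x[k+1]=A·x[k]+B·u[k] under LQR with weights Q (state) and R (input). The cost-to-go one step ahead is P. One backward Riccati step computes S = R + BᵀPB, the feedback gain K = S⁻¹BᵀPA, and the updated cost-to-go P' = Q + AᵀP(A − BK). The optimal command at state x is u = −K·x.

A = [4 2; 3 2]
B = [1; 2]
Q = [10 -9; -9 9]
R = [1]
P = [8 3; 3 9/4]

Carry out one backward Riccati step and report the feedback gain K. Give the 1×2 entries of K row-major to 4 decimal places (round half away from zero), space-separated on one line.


BᵀP = [14.0000 7.5000]
S = R + BᵀPB = [1] + [29.0000] = [30.0000]
BᵀPA = [78.5000 43.0000]
K = S⁻¹·BᵀPA = [2.6167 1.4333]
A−BK = [1.3833 0.5667; -2.2333 -0.8667]
AᵀP(A−BK) = [14.8417 6.9833; 6.9833 3.3667]
P' = Q + AᵀP(A−BK) = [24.8417 -2.0167; -2.0167 12.3667]
tr(P') = 37.2083

2.6167 1.4333


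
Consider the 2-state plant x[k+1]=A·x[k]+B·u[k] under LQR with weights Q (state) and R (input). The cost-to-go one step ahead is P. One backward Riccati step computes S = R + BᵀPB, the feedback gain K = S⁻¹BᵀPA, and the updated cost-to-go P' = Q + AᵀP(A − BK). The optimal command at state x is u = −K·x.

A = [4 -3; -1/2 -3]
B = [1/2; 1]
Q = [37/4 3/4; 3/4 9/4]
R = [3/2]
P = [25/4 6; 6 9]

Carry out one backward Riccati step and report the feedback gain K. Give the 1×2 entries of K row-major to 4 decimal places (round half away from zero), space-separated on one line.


BᵀP = [9.1250 12.0000]
S = R + BᵀPB = [3/2] + [16.5625] = [18.0625]
BᵀPA = [30.5000 -63.3750]
K = S⁻¹·BᵀPA = [1.6886 -3.5087]
A−BK = [3.1557 -1.2457; -2.1886 0.5087]
AᵀP(A−BK) = [26.7483 -17.4862; -17.4862 22.8893]
P' = Q + AᵀP(A−BK) = [35.9983 -16.7362; -16.7362 25.1393]
tr(P') = 61.1375

1.6886 -3.5087


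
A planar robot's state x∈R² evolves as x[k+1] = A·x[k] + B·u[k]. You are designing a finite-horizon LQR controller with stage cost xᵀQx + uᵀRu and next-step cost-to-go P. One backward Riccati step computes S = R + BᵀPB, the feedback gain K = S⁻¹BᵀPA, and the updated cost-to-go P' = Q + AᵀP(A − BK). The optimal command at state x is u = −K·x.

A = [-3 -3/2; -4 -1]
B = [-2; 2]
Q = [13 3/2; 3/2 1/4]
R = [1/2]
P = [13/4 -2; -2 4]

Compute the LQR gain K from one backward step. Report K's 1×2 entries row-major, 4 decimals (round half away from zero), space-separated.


BᵀP = [-10.5000 12.0000]
S = R + BᵀPB = [1/2] + [45.0000] = [45.5000]
BᵀPA = [-16.5000 3.7500]
K = S⁻¹·BᵀPA = [-0.3626 0.0824]
A−BK = [-3.7253 -1.3352; -3.2747 -1.1648]
AᵀP(A−BK) = [39.2665 13.9849; 13.9849 5.0034]
P' = Q + AᵀP(A−BK) = [52.2665 15.4849; 15.4849 5.2534]
tr(P') = 57.5199

-0.3626 0.0824


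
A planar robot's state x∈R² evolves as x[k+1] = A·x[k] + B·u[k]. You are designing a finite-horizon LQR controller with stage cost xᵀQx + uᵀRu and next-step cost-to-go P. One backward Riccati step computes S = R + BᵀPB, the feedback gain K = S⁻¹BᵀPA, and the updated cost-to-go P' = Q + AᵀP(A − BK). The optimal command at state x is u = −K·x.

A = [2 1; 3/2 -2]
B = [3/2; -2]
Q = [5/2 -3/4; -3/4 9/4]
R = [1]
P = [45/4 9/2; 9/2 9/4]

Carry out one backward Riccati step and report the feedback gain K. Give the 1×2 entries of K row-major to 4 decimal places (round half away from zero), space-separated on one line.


BᵀP = [7.8750 2.2500]
S = R + BᵀPB = [1] + [7.3125] = [8.3125]
BᵀPA = [19.1250 3.3750]
K = S⁻¹·BᵀPA = [2.3008 0.4060]
A−BK = [-1.4511 0.3910; 6.1015 -1.1880]
AᵀP(A−BK) = [33.0606 -3.2650; -3.2650 0.8797]
P' = Q + AᵀP(A−BK) = [35.5606 -4.0150; -4.0150 3.1297]
tr(P') = 38.6903

2.3008 0.4060


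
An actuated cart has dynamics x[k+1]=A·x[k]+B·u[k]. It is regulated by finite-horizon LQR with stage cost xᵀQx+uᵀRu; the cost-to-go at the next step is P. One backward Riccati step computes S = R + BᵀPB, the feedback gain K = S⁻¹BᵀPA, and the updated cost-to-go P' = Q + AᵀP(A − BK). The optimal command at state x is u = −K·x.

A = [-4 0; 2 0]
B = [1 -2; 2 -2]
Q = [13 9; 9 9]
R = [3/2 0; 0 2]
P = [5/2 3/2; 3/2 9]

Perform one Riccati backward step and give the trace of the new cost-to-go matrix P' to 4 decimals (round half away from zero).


BᵀP = [5.5000 19.5000; -8.0000 -21.0000]
S = R + BᵀPB = [3/2 0; 0 2] + [44.5000 -50.0000; -50.0000 58.0000] = [46.0000 -50.0000; -50.0000 60.0000]
BᵀPA = [17.0000 0.0000; -10.0000 0.0000]
K = S⁻¹·BᵀPA = [2.0000 0.0000; 1.5000 0.0000]
A−BK = [-3.0000 0.0000; 1.0000 0.0000]
AᵀP(A−BK) = [33.0000 0.0000; 0.0000 0.0000]
P' = Q + AᵀP(A−BK) = [46.0000 9.0000; 9.0000 9.0000]
tr(P') = 55.0000

55.0000


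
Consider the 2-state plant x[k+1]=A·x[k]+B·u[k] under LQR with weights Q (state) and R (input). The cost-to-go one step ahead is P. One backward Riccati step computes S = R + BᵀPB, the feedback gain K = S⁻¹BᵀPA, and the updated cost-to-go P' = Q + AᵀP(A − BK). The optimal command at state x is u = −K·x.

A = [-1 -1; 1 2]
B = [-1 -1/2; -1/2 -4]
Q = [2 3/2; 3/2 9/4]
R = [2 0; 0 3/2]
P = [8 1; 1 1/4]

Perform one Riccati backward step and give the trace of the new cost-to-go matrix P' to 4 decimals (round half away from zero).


6.9545

BᵀP = [-8.5000 -1.1250; -8.0000 -1.5000]
S = R + BᵀPB = [2 0; 0 3/2] + [9.0625 8.7500; 8.7500 10.0000] = [11.0625 8.7500; 8.7500 11.5000]
BᵀPA = [7.3750 6.2500; 6.5000 5.0000]
K = S⁻¹·BᵀPA = [0.5515 0.5552; 0.1456 0.0123]
A−BK = [-0.3757 -0.4386; 1.8581 2.3270]
AᵀP(A−BK) = [1.2363 1.3251; 1.3251 1.4682]
P' = Q + AᵀP(A−BK) = [3.2363 2.8251; 2.8251 3.7182]
tr(P') = 6.9545


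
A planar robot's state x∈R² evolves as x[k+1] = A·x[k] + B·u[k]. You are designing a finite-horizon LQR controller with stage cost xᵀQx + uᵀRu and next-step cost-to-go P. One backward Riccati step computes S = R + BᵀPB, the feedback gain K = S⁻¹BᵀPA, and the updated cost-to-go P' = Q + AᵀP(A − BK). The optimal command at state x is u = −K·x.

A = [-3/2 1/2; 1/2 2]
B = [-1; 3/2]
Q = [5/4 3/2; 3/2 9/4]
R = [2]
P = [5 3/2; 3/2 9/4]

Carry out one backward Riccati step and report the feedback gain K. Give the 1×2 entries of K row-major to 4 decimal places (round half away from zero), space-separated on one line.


0.6694 0.3140

BᵀP = [-2.7500 1.8750]
S = R + BᵀPB = [2] + [5.5625] = [7.5625]
BᵀPA = [5.0625 2.3750]
K = S⁻¹·BᵀPA = [0.6694 0.3140]
A−BK = [-0.8306 0.8140; -0.5041 1.5289]
AᵀP(A−BK) = [6.1736 -7.2149; -7.2149 12.5041]
P' = Q + AᵀP(A−BK) = [7.4236 -5.7149; -5.7149 14.7541]
tr(P') = 22.1777


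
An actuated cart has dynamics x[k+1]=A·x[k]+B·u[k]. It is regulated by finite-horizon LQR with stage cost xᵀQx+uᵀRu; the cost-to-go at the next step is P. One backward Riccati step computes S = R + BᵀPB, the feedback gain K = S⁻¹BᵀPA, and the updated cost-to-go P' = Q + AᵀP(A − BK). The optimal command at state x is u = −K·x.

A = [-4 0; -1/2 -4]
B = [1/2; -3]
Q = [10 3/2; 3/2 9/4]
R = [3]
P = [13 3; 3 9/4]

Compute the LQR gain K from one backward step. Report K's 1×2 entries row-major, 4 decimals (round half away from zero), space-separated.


BᵀP = [-2.5000 -5.2500]
S = R + BᵀPB = [3] + [14.5000] = [17.5000]
BᵀPA = [12.6250 21.0000]
K = S⁻¹·BᵀPA = [0.7214 1.2000]
A−BK = [-4.3607 -0.6000; 1.6643 -0.4000]
AᵀP(A−BK) = [211.4545 37.3500; 37.3500 10.8000]
P' = Q + AᵀP(A−BK) = [221.4545 38.8500; 38.8500 13.0500]
tr(P') = 234.5045

0.7214 1.2000


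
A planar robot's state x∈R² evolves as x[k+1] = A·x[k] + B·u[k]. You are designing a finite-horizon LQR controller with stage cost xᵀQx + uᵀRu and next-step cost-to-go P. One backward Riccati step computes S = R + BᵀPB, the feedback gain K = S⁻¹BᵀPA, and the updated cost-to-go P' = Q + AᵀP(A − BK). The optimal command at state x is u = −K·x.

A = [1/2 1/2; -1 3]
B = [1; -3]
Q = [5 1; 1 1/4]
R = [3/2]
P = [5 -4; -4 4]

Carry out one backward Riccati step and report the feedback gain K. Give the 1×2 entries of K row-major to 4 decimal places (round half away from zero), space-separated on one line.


0.3684 -0.5940

BᵀP = [17.0000 -16.0000]
S = R + BᵀPB = [3/2] + [65.0000] = [66.5000]
BᵀPA = [24.5000 -39.5000]
K = S⁻¹·BᵀPA = [0.3684 -0.5940]
A−BK = [0.1316 1.0940; 0.1053 1.2180]
AᵀP(A−BK) = [0.2237 -0.1974; -0.1974 1.7876]
P' = Q + AᵀP(A−BK) = [5.2237 0.8026; 0.8026 2.0376]
tr(P') = 7.2613


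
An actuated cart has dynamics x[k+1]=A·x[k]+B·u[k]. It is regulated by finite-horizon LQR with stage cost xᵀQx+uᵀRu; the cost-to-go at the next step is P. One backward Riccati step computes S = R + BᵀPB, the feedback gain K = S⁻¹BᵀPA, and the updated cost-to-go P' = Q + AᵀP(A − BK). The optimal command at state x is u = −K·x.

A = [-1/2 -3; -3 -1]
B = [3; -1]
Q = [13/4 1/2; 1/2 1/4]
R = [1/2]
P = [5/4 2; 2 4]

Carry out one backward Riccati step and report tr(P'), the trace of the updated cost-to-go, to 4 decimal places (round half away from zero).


46.4417

BᵀP = [1.7500 2.0000]
S = R + BᵀPB = [1/2] + [3.2500] = [3.7500]
BᵀPA = [-6.8750 -7.2500]
K = S⁻¹·BᵀPA = [-1.8333 -1.9333]
A−BK = [5.0000 2.8000; -4.8333 -2.9333]
AᵀP(A−BK) = [29.7083 19.5833; 19.5833 13.2333]
P' = Q + AᵀP(A−BK) = [32.9583 20.0833; 20.0833 13.4833]
tr(P') = 46.4417


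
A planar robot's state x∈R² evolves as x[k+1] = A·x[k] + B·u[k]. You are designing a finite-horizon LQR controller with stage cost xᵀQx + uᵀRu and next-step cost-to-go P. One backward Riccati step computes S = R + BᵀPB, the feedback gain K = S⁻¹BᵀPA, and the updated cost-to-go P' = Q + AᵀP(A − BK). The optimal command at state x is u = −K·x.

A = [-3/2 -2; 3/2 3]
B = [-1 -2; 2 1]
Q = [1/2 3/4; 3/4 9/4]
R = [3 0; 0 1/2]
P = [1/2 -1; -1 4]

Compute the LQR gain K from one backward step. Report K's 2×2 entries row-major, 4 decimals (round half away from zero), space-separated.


0.2586 0.5517 0.7980 1.3596

BᵀP = [-2.5000 9.0000; -2.0000 6.0000]
S = R + BᵀPB = [3 0; 0 1/2] + [20.5000 14.0000; 14.0000 10.0000] = [23.5000 14.0000; 14.0000 10.5000]
BᵀPA = [17.2500 32.0000; 12.0000 22.0000]
K = S⁻¹·BᵀPA = [0.2586 0.5517; 0.7980 1.3596]
A−BK = [0.3547 1.2709; 0.1847 0.5369]
AᵀP(A−BK) = [0.5874 1.1675; 1.1675 2.4335]
P' = Q + AᵀP(A−BK) = [1.0874 1.9175; 1.9175 4.6835]
tr(P') = 5.7709


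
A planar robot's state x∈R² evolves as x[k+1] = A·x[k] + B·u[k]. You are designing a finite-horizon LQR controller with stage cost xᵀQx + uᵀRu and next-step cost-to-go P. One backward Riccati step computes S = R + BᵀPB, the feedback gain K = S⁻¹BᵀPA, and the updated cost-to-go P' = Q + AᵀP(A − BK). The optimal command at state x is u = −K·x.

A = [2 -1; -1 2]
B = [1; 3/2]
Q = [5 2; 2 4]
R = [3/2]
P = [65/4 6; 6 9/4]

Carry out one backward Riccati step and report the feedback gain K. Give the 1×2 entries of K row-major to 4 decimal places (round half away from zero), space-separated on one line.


1.0077 -0.1593

BᵀP = [25.2500 9.3750]
S = R + BᵀPB = [3/2] + [39.3125] = [40.8125]
BᵀPA = [41.1250 -6.5000]
K = S⁻¹·BᵀPA = [1.0077 -0.1593]
A−BK = [0.9923 -0.8407; -2.5115 2.2389]
AᵀP(A−BK) = [1.8101 -0.4502; -0.4502 0.2148]
P' = Q + AᵀP(A−BK) = [6.8101 1.5498; 1.5498 4.2148]
tr(P') = 11.0249


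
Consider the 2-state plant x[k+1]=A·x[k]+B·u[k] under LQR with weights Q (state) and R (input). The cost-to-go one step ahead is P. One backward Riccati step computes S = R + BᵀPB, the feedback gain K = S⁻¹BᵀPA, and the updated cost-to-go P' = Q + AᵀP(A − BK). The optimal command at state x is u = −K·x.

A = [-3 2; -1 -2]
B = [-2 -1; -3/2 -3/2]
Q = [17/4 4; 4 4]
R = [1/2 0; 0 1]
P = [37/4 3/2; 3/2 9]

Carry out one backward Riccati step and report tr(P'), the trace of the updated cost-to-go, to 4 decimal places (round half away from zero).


31.0508

BᵀP = [-20.7500 -16.5000; -11.5000 -15.0000]
S = R + BᵀPB = [1/2 0; 0 1] + [66.2500 45.5000; 45.5000 34.0000] = [66.7500 45.5000; 45.5000 35.0000]
BᵀPA = [78.7500 -8.5000; 49.5000 7.0000]
K = S⁻¹·BᵀPA = [1.8947 -2.3158; -1.0489 3.2105]
A−BK = [-0.2594 0.5789; 0.2688 -0.6579]
AᵀP(A−BK) = [3.9586 -8.0526; -8.0526 18.8421]
P' = Q + AᵀP(A−BK) = [8.2086 -4.0526; -4.0526 22.8421]
tr(P') = 31.0508


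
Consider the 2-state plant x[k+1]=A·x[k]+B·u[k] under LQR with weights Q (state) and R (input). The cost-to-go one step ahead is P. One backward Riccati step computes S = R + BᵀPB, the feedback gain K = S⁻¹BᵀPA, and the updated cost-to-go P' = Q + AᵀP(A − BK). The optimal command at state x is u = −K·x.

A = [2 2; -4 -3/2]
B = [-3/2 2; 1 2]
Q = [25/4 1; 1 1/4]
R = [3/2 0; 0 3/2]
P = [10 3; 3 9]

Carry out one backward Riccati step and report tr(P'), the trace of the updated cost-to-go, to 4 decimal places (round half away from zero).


BᵀP = [-12.0000 4.5000; 26.0000 24.0000]
S = R + BᵀPB = [3/2 0; 0 3/2] + [22.5000 -15.0000; -15.0000 100.0000] = [24.0000 -15.0000; -15.0000 101.5000]
BᵀPA = [-42.0000 -30.7500; -44.0000 16.0000]
K = S⁻¹·BᵀPA = [-2.2266 -1.3031; -0.7626 -0.0349]
A−BK = [0.1852 0.1152; -0.2483 -0.1270]
AᵀP(A−BK) = [8.9308 4.7330; 4.7330 2.7391]
P' = Q + AᵀP(A−BK) = [15.1808 5.7330; 5.7330 2.9891]
tr(P') = 18.1699

18.1699


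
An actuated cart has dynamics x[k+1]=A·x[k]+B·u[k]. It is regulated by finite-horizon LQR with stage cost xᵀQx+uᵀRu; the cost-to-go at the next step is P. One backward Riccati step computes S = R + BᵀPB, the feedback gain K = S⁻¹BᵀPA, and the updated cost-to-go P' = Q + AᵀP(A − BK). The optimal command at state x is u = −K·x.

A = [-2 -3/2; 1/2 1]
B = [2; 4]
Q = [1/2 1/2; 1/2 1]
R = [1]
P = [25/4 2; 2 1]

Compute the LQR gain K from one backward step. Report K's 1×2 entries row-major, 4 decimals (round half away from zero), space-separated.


BᵀP = [20.5000 8.0000]
S = R + BᵀPB = [1] + [73.0000] = [74.0000]
BᵀPA = [-37.0000 -22.7500]
K = S⁻¹·BᵀPA = [-0.5000 -0.3074]
A−BK = [-1.0000 -0.8851; 2.5000 2.2297]
AᵀP(A−BK) = [2.7500 2.3750; 2.3750 2.0684]
P' = Q + AᵀP(A−BK) = [3.2500 2.8750; 2.8750 3.0684]
tr(P') = 6.3184

-0.5000 -0.3074


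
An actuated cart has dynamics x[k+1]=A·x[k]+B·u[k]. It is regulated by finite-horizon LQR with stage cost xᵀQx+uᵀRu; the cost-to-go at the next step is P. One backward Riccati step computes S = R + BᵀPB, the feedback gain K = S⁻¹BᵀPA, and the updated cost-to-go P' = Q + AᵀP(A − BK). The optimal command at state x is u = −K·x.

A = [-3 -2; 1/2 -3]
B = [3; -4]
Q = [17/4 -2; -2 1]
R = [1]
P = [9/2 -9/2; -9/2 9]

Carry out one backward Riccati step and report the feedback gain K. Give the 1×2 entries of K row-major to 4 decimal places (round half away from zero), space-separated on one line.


BᵀP = [31.5000 -49.5000]
S = R + BᵀPB = [1] + [292.5000] = [293.5000]
BᵀPA = [-119.2500 85.5000]
K = S⁻¹·BᵀPA = [-0.4063 0.2913]
A−BK = [-1.7811 -2.8739; -1.1252 -1.8348]
AᵀP(A−BK) = [7.7983 12.2389; 12.2389 20.0928]
P' = Q + AᵀP(A−BK) = [12.0483 10.2389; 10.2389 21.0928]
tr(P') = 33.1412

-0.4063 0.2913


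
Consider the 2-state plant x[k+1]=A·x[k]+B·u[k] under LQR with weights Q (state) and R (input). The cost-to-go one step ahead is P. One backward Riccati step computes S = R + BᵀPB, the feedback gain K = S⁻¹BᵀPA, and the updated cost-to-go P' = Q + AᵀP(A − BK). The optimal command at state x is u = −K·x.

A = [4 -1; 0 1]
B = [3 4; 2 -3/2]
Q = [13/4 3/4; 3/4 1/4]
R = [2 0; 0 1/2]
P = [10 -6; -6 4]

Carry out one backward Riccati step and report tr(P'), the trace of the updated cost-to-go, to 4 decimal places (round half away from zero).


4.1240

BᵀP = [18.0000 -10.0000; 49.0000 -30.0000]
S = R + BᵀPB = [2 0; 0 1/2] + [34.0000 87.0000; 87.0000 241.0000] = [36.0000 87.0000; 87.0000 241.5000]
BᵀPA = [72.0000 -28.0000; 196.0000 -79.0000]
K = S⁻¹·BᵀPA = [0.2987 0.0987; 0.7040 -0.3627]
A−BK = [0.2880 0.1547; 0.4587 0.2587]
AᵀP(A−BK) = [0.5120 -0.0213; -0.0213 0.1120]
P' = Q + AᵀP(A−BK) = [3.7620 0.7287; 0.7287 0.3620]
tr(P') = 4.1240


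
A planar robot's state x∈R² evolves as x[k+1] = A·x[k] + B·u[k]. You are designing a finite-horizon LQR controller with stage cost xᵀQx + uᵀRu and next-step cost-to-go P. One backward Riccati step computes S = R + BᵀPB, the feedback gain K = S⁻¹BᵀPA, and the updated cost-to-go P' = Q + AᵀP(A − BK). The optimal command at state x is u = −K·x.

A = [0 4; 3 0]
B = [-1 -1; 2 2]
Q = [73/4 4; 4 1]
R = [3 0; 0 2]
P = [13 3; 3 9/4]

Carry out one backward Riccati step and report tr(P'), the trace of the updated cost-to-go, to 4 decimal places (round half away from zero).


175.6920

BᵀP = [-7.0000 1.5000; -7.0000 1.5000]
S = R + BᵀPB = [3 0; 0 2] + [10.0000 10.0000; 10.0000 10.0000] = [13.0000 10.0000; 10.0000 12.0000]
BᵀPA = [4.5000 -28.0000; 4.5000 -28.0000]
K = S⁻¹·BᵀPA = [0.1607 -1.0000; 0.2411 -1.5000]
A−BK = [0.4018 1.5000; 2.1964 5.0000]
AᵀP(A−BK) = [18.4420 47.2500; 47.2500 138.0000]
P' = Q + AᵀP(A−BK) = [36.6920 51.2500; 51.2500 139.0000]
tr(P') = 175.6920


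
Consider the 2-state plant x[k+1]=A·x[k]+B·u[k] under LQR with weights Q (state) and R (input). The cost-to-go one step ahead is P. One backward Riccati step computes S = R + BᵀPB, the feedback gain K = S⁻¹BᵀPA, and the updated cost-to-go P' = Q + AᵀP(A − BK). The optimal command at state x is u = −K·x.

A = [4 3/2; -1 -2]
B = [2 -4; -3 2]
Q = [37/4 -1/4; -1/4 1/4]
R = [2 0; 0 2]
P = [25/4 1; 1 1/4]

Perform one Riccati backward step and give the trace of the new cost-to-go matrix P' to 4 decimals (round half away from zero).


11.8458

BᵀP = [9.5000 1.2500; -23.0000 -3.5000]
S = R + BᵀPB = [2 0; 0 2] + [15.2500 -35.5000; -35.5000 85.0000] = [17.2500 -35.5000; -35.5000 87.0000]
BᵀPA = [36.7500 11.7500; -88.5000 -27.5000]
K = S⁻¹·BᵀPA = [0.2308 0.1913; -0.9231 -0.2380]
A−BK = [-0.1538 0.1653; 1.5385 -0.9501]
AᵀP(A−BK) = [2.0769 0.4038; 0.4038 0.2688]
P' = Q + AᵀP(A−BK) = [11.3269 0.1538; 0.1538 0.5188]
tr(P') = 11.8458


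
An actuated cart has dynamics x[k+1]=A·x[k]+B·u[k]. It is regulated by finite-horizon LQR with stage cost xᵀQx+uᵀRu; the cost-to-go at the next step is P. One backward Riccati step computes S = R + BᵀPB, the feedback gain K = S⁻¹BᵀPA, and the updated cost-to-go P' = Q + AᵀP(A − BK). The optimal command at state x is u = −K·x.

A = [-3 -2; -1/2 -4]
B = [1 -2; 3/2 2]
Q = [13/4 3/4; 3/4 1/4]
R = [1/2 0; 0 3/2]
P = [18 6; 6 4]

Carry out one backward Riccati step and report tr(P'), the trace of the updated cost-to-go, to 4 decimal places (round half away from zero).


BᵀP = [27.0000 12.0000; -24.0000 -4.0000]
S = R + BᵀPB = [1/2 0; 0 3/2] + [45.0000 -30.0000; -30.0000 40.0000] = [45.5000 -30.0000; -30.0000 41.5000]
BᵀPA = [-87.0000 -102.0000; 74.0000 64.0000]
K = S⁻¹·BᵀPA = [-1.4070 -2.3405; 0.7660 -0.1498]
A−BK = [-0.0610 0.0410; 0.0785 -0.1897]
AᵀP(A−BK) = [1.9041 1.4586; 1.4586 2.8535]
P' = Q + AᵀP(A−BK) = [5.1541 2.2086; 2.2086 3.1035]
tr(P') = 8.2577

8.2577


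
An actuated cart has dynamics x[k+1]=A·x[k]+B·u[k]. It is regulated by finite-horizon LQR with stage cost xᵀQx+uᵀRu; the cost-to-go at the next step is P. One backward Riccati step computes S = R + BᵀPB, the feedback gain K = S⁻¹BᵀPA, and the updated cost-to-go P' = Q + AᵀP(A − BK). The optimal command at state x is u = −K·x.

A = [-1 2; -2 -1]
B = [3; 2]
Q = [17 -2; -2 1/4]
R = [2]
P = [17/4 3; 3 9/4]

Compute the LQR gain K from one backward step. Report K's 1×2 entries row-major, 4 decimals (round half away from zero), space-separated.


-0.5367 0.2815

BᵀP = [18.7500 13.5000]
S = R + BᵀPB = [2] + [83.2500] = [85.2500]
BᵀPA = [-45.7500 24.0000]
K = S⁻¹·BᵀPA = [-0.5367 0.2815]
A−BK = [0.6100 1.1554; -0.9267 -1.5630]
AᵀP(A−BK) = [0.6979 -0.1202; -0.1202 0.4934]
P' = Q + AᵀP(A−BK) = [17.6979 -2.1202; -2.1202 0.7434]
tr(P') = 18.4413


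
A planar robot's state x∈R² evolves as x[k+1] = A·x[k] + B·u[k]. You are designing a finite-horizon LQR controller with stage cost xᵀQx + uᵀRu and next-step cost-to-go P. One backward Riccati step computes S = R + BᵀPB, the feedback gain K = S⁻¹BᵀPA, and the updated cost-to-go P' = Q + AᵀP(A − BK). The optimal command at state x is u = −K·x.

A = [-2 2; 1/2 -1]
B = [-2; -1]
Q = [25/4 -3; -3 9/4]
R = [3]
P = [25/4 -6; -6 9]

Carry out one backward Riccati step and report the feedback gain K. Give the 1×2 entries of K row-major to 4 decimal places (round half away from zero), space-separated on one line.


BᵀP = [-6.5000 3.0000]
S = R + BᵀPB = [3] + [10.0000] = [13.0000]
BᵀPA = [14.5000 -16.0000]
K = S⁻¹·BᵀPA = [1.1154 -1.2308]
A−BK = [0.2308 -0.4615; 1.6154 -2.2308]
AᵀP(A−BK) = [23.0769 -29.6538; -29.6538 38.3077]
P' = Q + AᵀP(A−BK) = [29.3269 -32.6538; -32.6538 40.5577]
tr(P') = 69.8846

1.1154 -1.2308


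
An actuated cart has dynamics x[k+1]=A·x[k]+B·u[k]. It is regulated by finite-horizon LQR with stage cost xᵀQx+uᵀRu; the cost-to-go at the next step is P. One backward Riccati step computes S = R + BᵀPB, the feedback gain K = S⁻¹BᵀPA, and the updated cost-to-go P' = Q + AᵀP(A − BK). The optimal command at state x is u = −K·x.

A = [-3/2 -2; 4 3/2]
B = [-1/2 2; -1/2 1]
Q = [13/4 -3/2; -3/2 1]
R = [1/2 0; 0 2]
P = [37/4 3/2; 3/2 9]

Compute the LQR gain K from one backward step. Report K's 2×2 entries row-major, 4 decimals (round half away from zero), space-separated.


-7.0950 -3.3996 -1.7689 -1.4147

BᵀP = [-5.3750 -5.2500; 20.0000 12.0000]
S = R + BᵀPB = [1/2 0; 0 2] + [5.3125 -16.0000; -16.0000 52.0000] = [5.8125 -16.0000; -16.0000 54.0000]
BᵀPA = [-12.9375 2.8750; 18.0000 -22.0000]
K = S⁻¹·BᵀPA = [-7.0950 -3.3996; -1.7689 -1.4147]
A−BK = [-1.5097 -0.8704; 2.2214 1.2149]
AᵀP(A−BK) = [86.8607 47.8575; 47.8575 26.9006]
P' = Q + AᵀP(A−BK) = [90.1107 46.3575; 46.3575 27.9006]
tr(P') = 118.0113


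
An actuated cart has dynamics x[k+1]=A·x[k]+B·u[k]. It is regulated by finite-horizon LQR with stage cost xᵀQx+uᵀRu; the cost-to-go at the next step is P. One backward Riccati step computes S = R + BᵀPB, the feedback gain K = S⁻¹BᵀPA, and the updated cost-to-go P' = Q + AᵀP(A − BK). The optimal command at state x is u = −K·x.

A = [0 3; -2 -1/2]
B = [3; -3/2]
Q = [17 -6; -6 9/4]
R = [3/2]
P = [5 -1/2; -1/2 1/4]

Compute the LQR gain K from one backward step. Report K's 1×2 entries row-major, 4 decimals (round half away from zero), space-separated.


BᵀP = [15.7500 -1.8750]
S = R + BᵀPB = [3/2] + [50.0625] = [51.5625]
BᵀPA = [3.7500 48.1875]
K = S⁻¹·BᵀPA = [0.0727 0.9345]
A−BK = [-0.2182 0.1964; -1.8909 0.9018]
AᵀP(A−BK) = [0.7273 -0.2545; -0.2545 1.5291]
P' = Q + AᵀP(A−BK) = [17.7273 -6.2545; -6.2545 3.7791]
tr(P') = 21.5064

0.0727 0.9345


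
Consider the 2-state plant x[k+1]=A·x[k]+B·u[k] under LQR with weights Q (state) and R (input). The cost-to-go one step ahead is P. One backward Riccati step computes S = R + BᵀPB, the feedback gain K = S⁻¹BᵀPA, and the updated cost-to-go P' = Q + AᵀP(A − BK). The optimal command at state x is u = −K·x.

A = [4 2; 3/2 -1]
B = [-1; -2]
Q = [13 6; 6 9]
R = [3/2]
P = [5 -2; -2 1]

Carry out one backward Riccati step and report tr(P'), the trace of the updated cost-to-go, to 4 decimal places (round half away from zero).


101.2500

BᵀP = [-1.0000 0.0000]
S = R + BᵀPB = [3/2] + [1.0000] = [2.5000]
BᵀPA = [-4.0000 -2.0000]
K = S⁻¹·BᵀPA = [-1.6000 -0.8000]
A−BK = [2.4000 1.2000; -1.7000 -2.6000]
AᵀP(A−BK) = [51.8500 37.3000; 37.3000 27.4000]
P' = Q + AᵀP(A−BK) = [64.8500 43.3000; 43.3000 36.4000]
tr(P') = 101.2500


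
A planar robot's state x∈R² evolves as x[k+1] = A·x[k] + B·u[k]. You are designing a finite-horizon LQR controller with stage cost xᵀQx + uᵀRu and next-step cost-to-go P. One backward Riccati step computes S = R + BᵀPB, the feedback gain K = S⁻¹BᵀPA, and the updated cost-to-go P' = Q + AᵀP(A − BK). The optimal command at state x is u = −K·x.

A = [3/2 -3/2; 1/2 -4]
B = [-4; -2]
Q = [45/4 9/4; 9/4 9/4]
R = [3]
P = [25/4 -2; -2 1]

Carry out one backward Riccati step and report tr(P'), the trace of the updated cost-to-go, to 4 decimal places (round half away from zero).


BᵀP = [-21.0000 6.0000]
S = R + BᵀPB = [3] + [72.0000] = [75.0000]
BᵀPA = [-28.5000 7.5000]
K = S⁻¹·BᵀPA = [-0.3800 0.1000]
A−BK = [-0.0200 -1.1000; -0.2600 -3.8000]
AᵀP(A−BK) = [0.4825 0.2875; 0.2875 5.3125]
P' = Q + AᵀP(A−BK) = [11.7325 2.5375; 2.5375 7.5625]
tr(P') = 19.2950

19.2950
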